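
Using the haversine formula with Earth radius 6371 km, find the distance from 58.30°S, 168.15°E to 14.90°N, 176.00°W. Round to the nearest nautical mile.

4464 nmi

Δλ = -176.00 − 168.15 = -344.15°; wrapped into (−180°, 180°]: 15.85°.
Δφ = 14.90 − -58.30 = 73.20°.
a = sin²(Δφ/2) + cos φ₁ · cos φ₂ · sin²(Δλ/2) = 0.365137.
c = 2·atan2(√a, √(1−a)) = 1.29769 rad → d = 6371·c ≈ 8267.58 km ≈ 4464.13 nmi.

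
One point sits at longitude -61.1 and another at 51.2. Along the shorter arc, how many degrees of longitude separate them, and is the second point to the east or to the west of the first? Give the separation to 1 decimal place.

Raw difference: 51.2 − -61.1 = 112.3°.
Normalise into (−180°, 180°]: 112.3° stays 112.3°.
Positive ⇒ the second point lies to the east; separation 112.3°.

112.3° east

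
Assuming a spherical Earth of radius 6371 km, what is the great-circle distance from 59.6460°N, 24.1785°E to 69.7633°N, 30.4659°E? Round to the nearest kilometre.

Δλ = 30.4659 − 24.1785 = 6.2874°.
Δφ = 69.7633 − 59.6460 = 10.1173°.
a = sin²(Δφ/2) + cos φ₁ · cos φ₂ · sin²(Δλ/2) = 0.008301.
c = 2·atan2(√a, √(1−a)) = 0.18247 rad → d = 6371·c ≈ 1162.51 km.

1163 km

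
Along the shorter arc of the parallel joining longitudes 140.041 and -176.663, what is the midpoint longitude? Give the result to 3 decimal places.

Signed shortest Δλ from +140.041° to -176.663° is +43.296°.
Midpoint longitude = +140.041° + (+43.296°)/2 = +140.041° + 21.648° = +161.689°.
(The naïve average (+140.041 + -176.663)/2 = -18.311° is on the wrong side of the globe.)

+161.689°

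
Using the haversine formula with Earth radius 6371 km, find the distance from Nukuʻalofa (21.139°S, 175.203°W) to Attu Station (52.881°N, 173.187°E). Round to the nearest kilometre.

Δλ = 173.187 − -175.203 = 348.390°; wrapped into (−180°, 180°]: -11.610°.
Δφ = 52.881 − -21.139 = 74.020°.
a = sin²(Δφ/2) + cos φ₁ · cos φ₂ · sin²(Δλ/2) = 0.368107.
c = 2·atan2(√a, √(1−a)) = 1.30385 rad → d = 6371·c ≈ 8306.84 km.

8307 km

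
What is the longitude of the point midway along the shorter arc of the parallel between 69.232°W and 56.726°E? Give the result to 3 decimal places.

6.253°W

Signed shortest Δλ from -69.232° to +56.726° is +125.958°.
Midpoint longitude = -69.232° + (+125.958°)/2 = -69.232° + 62.979° = -6.253°.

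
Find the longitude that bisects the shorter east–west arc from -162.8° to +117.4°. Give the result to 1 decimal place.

+157.3°

Signed shortest Δλ from -162.8° to +117.4° is -79.8°.
Midpoint longitude = -162.8° + (-79.8°)/2 = -162.8° − 39.9° = -202.7°.
Normalise into (−180°, 180°]: +157.3°.
(The naïve average (-162.8 + +117.4)/2 = -22.7° is on the wrong side of the globe.)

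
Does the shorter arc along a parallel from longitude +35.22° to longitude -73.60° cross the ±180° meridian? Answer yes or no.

Signed shortest Δλ = ((-73.60 − 35.22 + 180) mod 360) − 180 = -108.82°.
Going west by 108.82° from +35.22° reaches -73.60° without touching 180°.

No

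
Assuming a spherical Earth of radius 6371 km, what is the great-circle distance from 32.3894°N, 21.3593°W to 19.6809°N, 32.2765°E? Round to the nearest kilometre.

Δλ = 32.2765 − -21.3593 = 53.6358°.
Δφ = 19.6809 − 32.3894 = -12.7085°.
a = sin²(Δφ/2) + cos φ₁ · cos φ₂ · sin²(Δλ/2) = 0.174085.
c = 2·atan2(√a, √(1−a)) = 0.86080 rad → d = 6371·c ≈ 5484.16 km.

5484 km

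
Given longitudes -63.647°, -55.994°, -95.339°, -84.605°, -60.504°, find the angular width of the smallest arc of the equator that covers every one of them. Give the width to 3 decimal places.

39.345°

Sort the longitudes: -95.339°, -84.605°, -63.647°, -60.504°, -55.994°.
Eastward gaps between consecutive values (wrapping around): 10.734°, 20.958°, 3.143°, 4.510°, 320.655°.
Largest gap = 320.655° ⇒ minimal covering band is its complement: 360° − 320.655° = 39.345°.
Band runs from -95.339° eastward to -55.994°.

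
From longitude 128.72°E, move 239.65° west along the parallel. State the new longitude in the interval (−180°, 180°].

110.93°W

Start at +128.72°; shift −239.65° → -110.93°.
-110.93° already lies in (−180°, 180°].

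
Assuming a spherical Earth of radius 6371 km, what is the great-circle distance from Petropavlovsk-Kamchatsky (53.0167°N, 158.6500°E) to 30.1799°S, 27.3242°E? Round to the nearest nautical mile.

8295 nmi

Δλ = 27.3242 − 158.6500 = -131.3258°.
Δφ = -30.1799 − 53.0167 = -83.1966°.
a = sin²(Δφ/2) + cos φ₁ · cos φ₂ · sin²(Δλ/2) = 0.872489.
c = 2·atan2(√a, √(1−a)) = 2.41130 rad → d = 6371·c ≈ 15362.38 km ≈ 8295.02 nmi.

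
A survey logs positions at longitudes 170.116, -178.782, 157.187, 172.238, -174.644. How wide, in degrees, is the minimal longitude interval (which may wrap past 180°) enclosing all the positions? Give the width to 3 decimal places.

28.169°

Sort the longitudes: -178.782°, -174.644°, +157.187°, +170.116°, +172.238°.
Eastward gaps between consecutive values (wrapping around): 4.138°, 331.831°, 12.929°, 2.122°, 8.980°.
Largest gap = 331.831° ⇒ minimal covering band is its complement: 360° − 331.831° = 28.169°.
Band runs from +157.187° eastward to -174.644°, crossing the antimeridian.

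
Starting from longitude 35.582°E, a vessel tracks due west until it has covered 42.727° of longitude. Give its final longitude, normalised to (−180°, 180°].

7.145°W

Start at +35.582°; shift −42.727° → -7.145°.
-7.145° already lies in (−180°, 180°].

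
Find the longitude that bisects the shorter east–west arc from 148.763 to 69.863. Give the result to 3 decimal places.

Signed shortest Δλ from +148.763° to +69.863° is -78.900°.
Midpoint longitude = +148.763° + (-78.900°)/2 = +148.763° − 39.450° = +109.313°.

+109.313°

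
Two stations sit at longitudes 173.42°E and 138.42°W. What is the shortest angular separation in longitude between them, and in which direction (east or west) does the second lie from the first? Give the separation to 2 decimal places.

Raw difference: -138.42 − 173.42 = -311.84°.
Normalise into (−180°, 180°]: -311.84° + 360° = 48.16°.
Positive ⇒ the second point lies to the east; separation 48.16°.

48.16° east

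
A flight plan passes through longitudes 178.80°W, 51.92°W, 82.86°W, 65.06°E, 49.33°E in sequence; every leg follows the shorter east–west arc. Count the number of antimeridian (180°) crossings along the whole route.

0

Leg 1: -178.80° → -51.92°, shortest Δλ = 126.88° (east) — does not cross 180°.
Leg 2: -51.92° → -82.86°, shortest Δλ = -30.94° (west) — does not cross 180°.
Leg 3: -82.86° → +65.06°, shortest Δλ = 147.92° (east) — does not cross 180°.
Leg 4: +65.06° → +49.33°, shortest Δλ = -15.73° (west) — does not cross 180°.
Total crossings: 0.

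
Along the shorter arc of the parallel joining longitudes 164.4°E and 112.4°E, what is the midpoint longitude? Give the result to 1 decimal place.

Signed shortest Δλ from +164.4° to +112.4° is -52.0°.
Midpoint longitude = +164.4° + (-52.0°)/2 = +164.4° − 26.0° = +138.4°.

138.4°E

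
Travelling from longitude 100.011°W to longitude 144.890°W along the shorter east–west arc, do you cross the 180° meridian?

No

Signed shortest Δλ = ((-144.890 − -100.011 + 180) mod 360) − 180 = -44.879°.
Going west by 44.879° from -100.011° reaches -144.890° without touching 180°.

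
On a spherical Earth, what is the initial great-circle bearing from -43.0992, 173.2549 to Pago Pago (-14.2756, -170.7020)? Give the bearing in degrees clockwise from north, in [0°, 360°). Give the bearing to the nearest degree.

30°

Δλ = -170.7020 − 173.2549 = -343.9569°; wrapped into (−180°, 180°]: 16.0431°.
θ = atan2( sin Δλ · cos φ₂ , cos φ₁ · sin φ₂ − sin φ₁ · cos φ₂ · cos Δλ )
  = atan2(0.26783, 0.45633) = 30.410° → normalised to [0°, 360°): 30.410°.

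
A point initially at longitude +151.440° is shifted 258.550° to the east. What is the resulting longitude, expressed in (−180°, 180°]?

Start at +151.440°; shift +258.550° → +409.990°.
+409.990° lies outside (−180°, 180°]; subtract 360° → +49.990°.

+49.990°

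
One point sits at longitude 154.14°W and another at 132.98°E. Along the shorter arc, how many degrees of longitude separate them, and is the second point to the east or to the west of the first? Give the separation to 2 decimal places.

72.88° west

Raw difference: 132.98 − -154.14 = 287.12°.
Normalise into (−180°, 180°]: 287.12° − 360° = -72.88°.
Negative ⇒ the second point lies to the west; separation 72.88°.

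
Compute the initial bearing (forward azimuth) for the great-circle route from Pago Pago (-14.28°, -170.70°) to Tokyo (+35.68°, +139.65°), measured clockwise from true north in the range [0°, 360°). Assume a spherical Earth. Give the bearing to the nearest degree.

Δλ = 139.65 − -170.70 = 310.35°; wrapped into (−180°, 180°]: -49.65°.
θ = atan2( sin Δλ · cos φ₂ , cos φ₁ · sin φ₂ − sin φ₁ · cos φ₂ · cos Δλ )
  = atan2(-0.61905, 0.69496) = -41.694° → normalised to [0°, 360°): 318.306°.

318°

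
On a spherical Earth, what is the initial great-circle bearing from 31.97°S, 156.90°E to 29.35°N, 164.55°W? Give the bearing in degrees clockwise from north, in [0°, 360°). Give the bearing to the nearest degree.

Δλ = -164.55 − 156.90 = -321.45°; wrapped into (−180°, 180°]: 38.55°.
θ = atan2( sin Δλ · cos φ₂ , cos φ₁ · sin φ₂ − sin φ₁ · cos φ₂ · cos Δλ )
  = atan2(0.54320, 0.77673) = 34.967° → normalised to [0°, 360°): 34.967°.

35°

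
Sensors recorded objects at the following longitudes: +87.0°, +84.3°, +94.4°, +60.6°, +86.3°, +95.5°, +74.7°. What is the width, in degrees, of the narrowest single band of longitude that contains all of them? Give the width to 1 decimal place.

Sort the longitudes: +60.6°, +74.7°, +84.3°, +86.3°, +87.0°, +94.4°, +95.5°.
Eastward gaps between consecutive values (wrapping around): 14.1°, 9.6°, 2.0°, 0.7°, 7.4°, 1.1°, 325.1°.
Largest gap = 325.1° ⇒ minimal covering band is its complement: 360° − 325.1° = 34.9°.
Band runs from +60.6° eastward to +95.5°.

34.9°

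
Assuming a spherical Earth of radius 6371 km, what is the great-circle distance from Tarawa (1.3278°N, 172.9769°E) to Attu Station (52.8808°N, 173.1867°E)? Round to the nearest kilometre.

Δλ = 173.1867 − 172.9769 = 0.2098°.
Δφ = 52.8808 − 1.3278 = 51.5530°.
a = sin²(Δφ/2) + cos φ₁ · cos φ₂ · sin²(Δλ/2) = 0.189107.
c = 2·atan2(√a, √(1−a)) = 0.89977 rad → d = 6371·c ≈ 5732.46 km.

5732 km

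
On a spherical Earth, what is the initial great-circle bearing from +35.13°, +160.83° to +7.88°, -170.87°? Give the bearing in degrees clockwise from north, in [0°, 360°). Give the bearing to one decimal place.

129.7°

Δλ = -170.87 − 160.83 = -331.70°; wrapped into (−180°, 180°]: 28.30°.
θ = atan2( sin Δλ · cos φ₂ , cos φ₁ · sin φ₂ − sin φ₁ · cos φ₂ · cos Δλ )
  = atan2(0.46961, -0.38975) = 129.690° → normalised to [0°, 360°): 129.690°.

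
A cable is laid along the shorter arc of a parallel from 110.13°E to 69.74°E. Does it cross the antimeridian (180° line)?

No

Signed shortest Δλ = ((69.74 − 110.13 + 180) mod 360) − 180 = -40.39°.
Going west by 40.39° from +110.13° reaches +69.74° without touching 180°.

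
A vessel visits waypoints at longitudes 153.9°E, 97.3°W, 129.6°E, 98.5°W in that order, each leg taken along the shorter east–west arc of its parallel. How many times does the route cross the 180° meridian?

Leg 1: +153.9° → -97.3°, shortest Δλ = 108.8° (east) — crosses 180°.
Leg 2: -97.3° → +129.6°, shortest Δλ = -133.1° (west) — crosses 180°.
Leg 3: +129.6° → -98.5°, shortest Δλ = 131.9° (east) — crosses 180°.
Total crossings: 3.

3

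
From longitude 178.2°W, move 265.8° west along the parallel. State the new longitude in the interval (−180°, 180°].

Start at -178.2°; shift −265.8° → -444.0°.
-444.0° lies outside (−180°, 180°]; add 360° → -84.0°.

84.0°W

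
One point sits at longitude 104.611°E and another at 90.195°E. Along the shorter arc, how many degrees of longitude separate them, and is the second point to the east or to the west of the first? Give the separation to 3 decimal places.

Raw difference: 90.195 − 104.611 = -14.416°.
Normalise into (−180°, 180°]: -14.416° stays -14.416°.
Negative ⇒ the second point lies to the west; separation 14.416°.

14.416° west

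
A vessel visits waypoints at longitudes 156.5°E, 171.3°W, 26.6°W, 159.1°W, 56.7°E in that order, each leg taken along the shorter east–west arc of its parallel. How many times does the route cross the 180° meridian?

Leg 1: +156.5° → -171.3°, shortest Δλ = 32.2° (east) — crosses 180°.
Leg 2: -171.3° → -26.6°, shortest Δλ = 144.7° (east) — does not cross 180°.
Leg 3: -26.6° → -159.1°, shortest Δλ = -132.5° (west) — does not cross 180°.
Leg 4: -159.1° → +56.7°, shortest Δλ = -144.2° (west) — crosses 180°.
Total crossings: 2.

2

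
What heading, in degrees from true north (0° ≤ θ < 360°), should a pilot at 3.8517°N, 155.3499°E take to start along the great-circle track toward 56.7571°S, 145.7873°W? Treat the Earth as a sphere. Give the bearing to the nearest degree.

Δλ = -145.7873 − 155.3499 = -301.1372°; wrapped into (−180°, 180°]: 58.8628°.
θ = atan2( sin Δλ · cos φ₂ , cos φ₁ · sin φ₂ − sin φ₁ · cos φ₂ · cos Δλ )
  = atan2(0.46921, -0.85351) = 151.200° → normalised to [0°, 360°): 151.200°.

151°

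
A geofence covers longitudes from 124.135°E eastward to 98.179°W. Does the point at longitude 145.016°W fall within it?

Yes

Band width going east from +124.135° to -98.179°: ((-98.179 − 124.135) mod 360) = 137.686°.
Offset of -145.016° east of the west edge: ((-145.016 − 124.135) mod 360) = 90.849°.
90.849° ≤ 137.686° ⇒ inside.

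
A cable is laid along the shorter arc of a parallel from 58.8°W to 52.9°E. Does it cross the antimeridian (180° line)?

No

Signed shortest Δλ = ((52.9 − -58.8 + 180) mod 360) − 180 = 111.7°.
Going east by 111.7° from -58.8° reaches +52.9° without touching 180°.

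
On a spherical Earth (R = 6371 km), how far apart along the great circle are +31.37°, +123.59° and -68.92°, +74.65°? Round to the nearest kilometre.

11842 km

Δλ = 74.65 − 123.59 = -48.94°.
Δφ = -68.92 − 31.37 = -100.29°.
a = sin²(Δφ/2) + cos φ₁ · cos φ₂ · sin²(Δλ/2) = 0.642005.
c = 2·atan2(√a, √(1−a)) = 1.85877 rad → d = 6371·c ≈ 11842.23 km.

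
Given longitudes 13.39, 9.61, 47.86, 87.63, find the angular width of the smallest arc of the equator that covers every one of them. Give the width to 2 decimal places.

Sort the longitudes: +9.61°, +13.39°, +47.86°, +87.63°.
Eastward gaps between consecutive values (wrapping around): 3.78°, 34.47°, 39.77°, 281.98°.
Largest gap = 281.98° ⇒ minimal covering band is its complement: 360° − 281.98° = 78.02°.
Band runs from +9.61° eastward to +87.63°.

78.02°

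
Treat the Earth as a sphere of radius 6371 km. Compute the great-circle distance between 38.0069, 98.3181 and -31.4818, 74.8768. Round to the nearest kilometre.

8100 km

Δλ = 74.8768 − 98.3181 = -23.4413°.
Δφ = -31.4818 − 38.0069 = -69.4887°.
a = sin²(Δφ/2) + cos φ₁ · cos φ₂ · sin²(Δλ/2) = 0.352533.
c = 2·atan2(√a, √(1−a)) = 1.27141 rad → d = 6371·c ≈ 8100.15 km.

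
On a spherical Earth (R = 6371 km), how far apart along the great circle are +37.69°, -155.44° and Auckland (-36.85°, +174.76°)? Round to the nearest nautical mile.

Δλ = 174.76 − -155.44 = 330.20°; wrapped into (−180°, 180°]: -29.80°.
Δφ = -36.85 − 37.69 = -74.54°.
a = sin²(Δφ/2) + cos φ₁ · cos φ₂ · sin²(Δλ/2) = 0.408585.
c = 2·atan2(√a, √(1−a)) = 1.38693 rad → d = 6371·c ≈ 8836.14 km ≈ 4771.13 nmi.

4771 nmi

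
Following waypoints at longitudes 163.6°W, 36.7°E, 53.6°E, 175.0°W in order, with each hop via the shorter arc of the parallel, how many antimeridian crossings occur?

Leg 1: -163.6° → +36.7°, shortest Δλ = -159.7° (west) — crosses 180°.
Leg 2: +36.7° → +53.6°, shortest Δλ = 16.9° (east) — does not cross 180°.
Leg 3: +53.6° → -175.0°, shortest Δλ = 131.4° (east) — crosses 180°.
Total crossings: 2.

2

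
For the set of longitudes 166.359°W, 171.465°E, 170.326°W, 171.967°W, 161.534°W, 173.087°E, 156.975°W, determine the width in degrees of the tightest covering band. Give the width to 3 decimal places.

31.560°

Sort the longitudes: -171.967°, -170.326°, -166.359°, -161.534°, -156.975°, +171.465°, +173.087°.
Eastward gaps between consecutive values (wrapping around): 1.641°, 3.967°, 4.825°, 4.559°, 328.440°, 1.622°, 14.946°.
Largest gap = 328.440° ⇒ minimal covering band is its complement: 360° − 328.440° = 31.560°.
Band runs from +171.465° eastward to -156.975°, crossing the antimeridian.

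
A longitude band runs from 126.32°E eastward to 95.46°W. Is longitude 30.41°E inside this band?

Band width going east from +126.32° to -95.46°: ((-95.46 − 126.32) mod 360) = 138.22°.
Offset of +30.41° east of the west edge: ((30.41 − 126.32) mod 360) = 264.09°.
264.09° > 138.22° ⇒ outside.

No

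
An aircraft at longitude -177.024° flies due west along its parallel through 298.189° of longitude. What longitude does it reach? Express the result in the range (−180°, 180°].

Start at -177.024°; shift −298.189° → -475.213°.
-475.213° lies outside (−180°, 180°]; add 360° → -115.213°.

-115.213°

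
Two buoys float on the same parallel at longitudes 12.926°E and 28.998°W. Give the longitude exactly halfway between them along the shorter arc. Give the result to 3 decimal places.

8.036°W

Signed shortest Δλ from +12.926° to -28.998° is -41.924°.
Midpoint longitude = +12.926° + (-41.924°)/2 = +12.926° − 20.962° = -8.036°.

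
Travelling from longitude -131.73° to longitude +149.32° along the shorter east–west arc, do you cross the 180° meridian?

Naïve |149.32 − -131.73| = 281.05° > 180°, so the shorter arc goes the other way round — across 180°.
Signed shortest Δλ = ((149.32 − -131.73 + 180) mod 360) − 180 = -78.95°.
Going west by 78.95° from -131.73° passes through 180° before reaching +149.32°.

Yes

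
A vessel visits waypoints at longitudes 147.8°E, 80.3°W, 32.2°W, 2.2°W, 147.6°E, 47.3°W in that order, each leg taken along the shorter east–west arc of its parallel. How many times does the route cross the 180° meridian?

Leg 1: +147.8° → -80.3°, shortest Δλ = 131.9° (east) — crosses 180°.
Leg 2: -80.3° → -32.2°, shortest Δλ = 48.1° (east) — does not cross 180°.
Leg 3: -32.2° → -2.2°, shortest Δλ = 30.0° (east) — does not cross 180°.
Leg 4: -2.2° → +147.6°, shortest Δλ = 149.8° (east) — does not cross 180°.
Leg 5: +147.6° → -47.3°, shortest Δλ = 165.1° (east) — crosses 180°.
Total crossings: 2.

2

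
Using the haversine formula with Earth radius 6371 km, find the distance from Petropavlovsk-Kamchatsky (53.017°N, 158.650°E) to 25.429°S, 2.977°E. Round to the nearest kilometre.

Δλ = 2.977 − 158.650 = -155.673°.
Δφ = -25.429 − 53.017 = -78.446°.
a = sin²(Δφ/2) + cos φ₁ · cos φ₂ · sin²(Δλ/2) = 0.919030.
c = 2·atan2(√a, √(1−a)) = 2.56452 rad → d = 6371·c ≈ 16338.53 km.

16339 km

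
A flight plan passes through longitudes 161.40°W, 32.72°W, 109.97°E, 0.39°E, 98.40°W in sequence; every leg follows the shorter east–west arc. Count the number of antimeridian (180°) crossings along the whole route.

0

Leg 1: -161.40° → -32.72°, shortest Δλ = 128.68° (east) — does not cross 180°.
Leg 2: -32.72° → +109.97°, shortest Δλ = 142.69° (east) — does not cross 180°.
Leg 3: +109.97° → +0.39°, shortest Δλ = -109.58° (west) — does not cross 180°.
Leg 4: +0.39° → -98.40°, shortest Δλ = -98.79° (west) — does not cross 180°.
Total crossings: 0.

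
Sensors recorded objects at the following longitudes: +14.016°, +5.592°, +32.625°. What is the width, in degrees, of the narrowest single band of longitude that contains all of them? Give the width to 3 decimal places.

Sort the longitudes: +5.592°, +14.016°, +32.625°.
Eastward gaps between consecutive values (wrapping around): 8.424°, 18.609°, 332.967°.
Largest gap = 332.967° ⇒ minimal covering band is its complement: 360° − 332.967° = 27.033°.
Band runs from +5.592° eastward to +32.625°.

27.033°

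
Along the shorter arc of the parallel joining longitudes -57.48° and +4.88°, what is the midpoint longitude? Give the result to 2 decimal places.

-26.30°

Signed shortest Δλ from -57.48° to +4.88° is +62.36°.
Midpoint longitude = -57.48° + (+62.36°)/2 = -57.48° + 31.18° = -26.30°.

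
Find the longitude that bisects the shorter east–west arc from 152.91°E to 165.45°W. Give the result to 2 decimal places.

Signed shortest Δλ from +152.91° to -165.45° is +41.64°.
Midpoint longitude = +152.91° + (+41.64°)/2 = +152.91° + 20.82° = +173.73°.
(The naïve average (+152.91 + -165.45)/2 = -6.27° is on the wrong side of the globe.)

173.73°E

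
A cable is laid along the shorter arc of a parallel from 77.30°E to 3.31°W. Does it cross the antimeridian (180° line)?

No

Signed shortest Δλ = ((-3.31 − 77.30 + 180) mod 360) − 180 = -80.61°.
Going west by 80.61° from +77.30° reaches -3.31° without touching 180°.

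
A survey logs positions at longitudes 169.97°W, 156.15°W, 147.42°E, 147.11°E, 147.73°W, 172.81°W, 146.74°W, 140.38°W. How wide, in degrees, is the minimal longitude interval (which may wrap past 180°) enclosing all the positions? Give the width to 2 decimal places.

Sort the longitudes: -172.81°, -169.97°, -156.15°, -147.73°, -146.74°, -140.38°, +147.11°, +147.42°.
Eastward gaps between consecutive values (wrapping around): 2.84°, 13.82°, 8.42°, 0.99°, 6.36°, 287.49°, 0.31°, 39.77°.
Largest gap = 287.49° ⇒ minimal covering band is its complement: 360° − 287.49° = 72.51°.
Band runs from +147.11° eastward to -140.38°, crossing the antimeridian.

72.51°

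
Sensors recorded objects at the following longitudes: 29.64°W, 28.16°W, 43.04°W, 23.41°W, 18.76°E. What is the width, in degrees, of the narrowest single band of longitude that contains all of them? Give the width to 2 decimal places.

Sort the longitudes: -43.04°, -29.64°, -28.16°, -23.41°, +18.76°.
Eastward gaps between consecutive values (wrapping around): 13.40°, 1.48°, 4.75°, 42.17°, 298.20°.
Largest gap = 298.20° ⇒ minimal covering band is its complement: 360° − 298.20° = 61.80°.
Band runs from -43.04° eastward to +18.76°.

61.80°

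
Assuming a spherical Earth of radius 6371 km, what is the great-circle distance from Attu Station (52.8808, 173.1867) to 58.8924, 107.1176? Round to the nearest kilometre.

Δλ = 107.1176 − 173.1867 = -66.0691°.
Δφ = 58.8924 − 52.8808 = 6.0116°.
a = sin²(Δφ/2) + cos φ₁ · cos φ₂ · sin²(Δλ/2) = 0.095406.
c = 2·atan2(√a, √(1−a)) = 0.62803 rad → d = 6371·c ≈ 4001.17 km.

4001 km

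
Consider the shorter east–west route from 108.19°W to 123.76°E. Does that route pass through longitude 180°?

Naïve |123.76 − -108.19| = 231.95° > 180°, so the shorter arc goes the other way round — across 180°.
Signed shortest Δλ = ((123.76 − -108.19 + 180) mod 360) − 180 = -128.05°.
Going west by 128.05° from -108.19° passes through 180° before reaching +123.76°.

Yes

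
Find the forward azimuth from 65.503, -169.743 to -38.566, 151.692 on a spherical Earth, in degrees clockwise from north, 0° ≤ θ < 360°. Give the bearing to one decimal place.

210.9°

Δλ = 151.692 − -169.743 = 321.435°; wrapped into (−180°, 180°]: -38.565°.
θ = atan2( sin Δλ · cos φ₂ , cos φ₁ · sin φ₂ − sin φ₁ · cos φ₂ · cos Δλ )
  = atan2(-0.48743, -0.81483) = -149.112° → normalised to [0°, 360°): 210.888°.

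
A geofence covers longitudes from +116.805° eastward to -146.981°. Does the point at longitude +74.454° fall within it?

No

Band width going east from +116.805° to -146.981°: ((-146.981 − 116.805) mod 360) = 96.214°.
Offset of +74.454° east of the west edge: ((74.454 − 116.805) mod 360) = 317.649°.
317.649° > 96.214° ⇒ outside.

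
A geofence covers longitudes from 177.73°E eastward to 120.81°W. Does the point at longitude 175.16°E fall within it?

No

Band width going east from +177.73° to -120.81°: ((-120.81 − 177.73) mod 360) = 61.46°.
Offset of +175.16° east of the west edge: ((175.16 − 177.73) mod 360) = 357.43°.
357.43° > 61.46° ⇒ outside.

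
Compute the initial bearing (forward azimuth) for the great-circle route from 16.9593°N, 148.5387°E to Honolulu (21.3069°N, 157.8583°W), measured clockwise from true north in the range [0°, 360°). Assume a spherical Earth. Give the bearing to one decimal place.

Δλ = -157.8583 − 148.5387 = -306.3970°; wrapped into (−180°, 180°]: 53.6030°.
θ = atan2( sin Δλ · cos φ₂ , cos φ₁ · sin φ₂ − sin φ₁ · cos φ₂ · cos Δλ )
  = atan2(0.74991, 0.18631) = 76.048° → normalised to [0°, 360°): 76.048°.

76.0°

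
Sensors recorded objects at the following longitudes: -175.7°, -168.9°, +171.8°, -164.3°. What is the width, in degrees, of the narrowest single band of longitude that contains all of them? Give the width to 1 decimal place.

23.9°

Sort the longitudes: -175.7°, -168.9°, -164.3°, +171.8°.
Eastward gaps between consecutive values (wrapping around): 6.8°, 4.6°, 336.1°, 12.5°.
Largest gap = 336.1° ⇒ minimal covering band is its complement: 360° − 336.1° = 23.9°.
Band runs from +171.8° eastward to -164.3°, crossing the antimeridian.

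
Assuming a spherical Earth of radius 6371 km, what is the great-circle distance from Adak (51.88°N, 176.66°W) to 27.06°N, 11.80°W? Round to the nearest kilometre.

11114 km

Δλ = -11.80 − -176.66 = 164.86°.
Δφ = 27.06 − 51.88 = -24.82°.
a = sin²(Δφ/2) + cos φ₁ · cos φ₂ · sin²(Δλ/2) = 0.586378.
c = 2·atan2(√a, √(1−a)) = 1.74442 rad → d = 6371·c ≈ 11113.72 km.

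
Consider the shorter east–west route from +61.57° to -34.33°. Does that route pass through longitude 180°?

Signed shortest Δλ = ((-34.33 − 61.57 + 180) mod 360) − 180 = -95.9°.
Going west by 95.9° from +61.57° reaches -34.33° without touching 180°.

No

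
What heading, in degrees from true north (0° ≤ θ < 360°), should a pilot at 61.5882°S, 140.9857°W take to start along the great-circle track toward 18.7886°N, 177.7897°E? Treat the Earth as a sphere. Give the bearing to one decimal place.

Δλ = 177.7897 − -140.9857 = 318.7754°; wrapped into (−180°, 180°]: -41.2246°.
θ = atan2( sin Δλ · cos φ₂ , cos φ₁ · sin φ₂ − sin φ₁ · cos φ₂ · cos Δλ )
  = atan2(-0.62390, 0.77953) = -38.672° → normalised to [0°, 360°): 321.328°.

321.3°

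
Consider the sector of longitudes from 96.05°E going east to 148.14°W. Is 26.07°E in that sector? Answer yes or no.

No

Band width going east from +96.05° to -148.14°: ((-148.14 − 96.05) mod 360) = 115.81°.
Offset of +26.07° east of the west edge: ((26.07 − 96.05) mod 360) = 290.02°.
290.02° > 115.81° ⇒ outside.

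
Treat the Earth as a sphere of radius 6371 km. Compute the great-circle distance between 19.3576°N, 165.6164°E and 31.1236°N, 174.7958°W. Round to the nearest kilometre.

2359 km

Δλ = -174.7958 − 165.6164 = -340.4122°; wrapped into (−180°, 180°]: 19.5878°.
Δφ = 31.1236 − 19.3576 = 11.7660°.
a = sin²(Δφ/2) + cos φ₁ · cos φ₂ · sin²(Δλ/2) = 0.033876.
c = 2·atan2(√a, √(1−a)) = 0.37022 rad → d = 6371·c ≈ 2358.66 km.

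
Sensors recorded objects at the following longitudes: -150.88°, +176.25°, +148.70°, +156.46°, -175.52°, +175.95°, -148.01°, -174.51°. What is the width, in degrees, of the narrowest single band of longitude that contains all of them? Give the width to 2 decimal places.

63.29°

Sort the longitudes: -175.52°, -174.51°, -150.88°, -148.01°, +148.70°, +156.46°, +175.95°, +176.25°.
Eastward gaps between consecutive values (wrapping around): 1.01°, 23.63°, 2.87°, 296.71°, 7.76°, 19.49°, 0.30°, 8.23°.
Largest gap = 296.71° ⇒ minimal covering band is its complement: 360° − 296.71° = 63.29°.
Band runs from +148.70° eastward to -148.01°, crossing the antimeridian.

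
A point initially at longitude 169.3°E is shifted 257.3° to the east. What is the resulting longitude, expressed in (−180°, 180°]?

Start at +169.3°; shift +257.3° → +426.6°.
+426.6° lies outside (−180°, 180°]; subtract 360° → +66.6°.

66.6°E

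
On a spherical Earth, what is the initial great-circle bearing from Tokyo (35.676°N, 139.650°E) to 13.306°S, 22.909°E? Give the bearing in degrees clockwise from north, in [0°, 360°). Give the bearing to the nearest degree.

275°

Δλ = 22.909 − 139.650 = -116.741°.
θ = atan2( sin Δλ · cos φ₂ , cos φ₁ · sin φ₂ − sin φ₁ · cos φ₂ · cos Δλ )
  = atan2(-0.86908, 0.06841) = -85.499° → normalised to [0°, 360°): 274.501°.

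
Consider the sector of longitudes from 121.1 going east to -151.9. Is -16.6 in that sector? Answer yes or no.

No

Band width going east from +121.1° to -151.9°: ((-151.9 − 121.1) mod 360) = 87.0°.
Offset of -16.6° east of the west edge: ((-16.6 − 121.1) mod 360) = 222.3°.
222.3° > 87.0° ⇒ outside.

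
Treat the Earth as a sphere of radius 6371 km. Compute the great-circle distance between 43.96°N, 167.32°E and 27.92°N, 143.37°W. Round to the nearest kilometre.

4703 km

Δλ = -143.37 − 167.32 = -310.69°; wrapped into (−180°, 180°]: 49.31°.
Δφ = 27.92 − 43.96 = -16.04°.
a = sin²(Δφ/2) + cos φ₁ · cos φ₂ · sin²(Δλ/2) = 0.130147.
c = 2·atan2(√a, √(1−a)) = 0.73816 rad → d = 6371·c ≈ 4702.84 km.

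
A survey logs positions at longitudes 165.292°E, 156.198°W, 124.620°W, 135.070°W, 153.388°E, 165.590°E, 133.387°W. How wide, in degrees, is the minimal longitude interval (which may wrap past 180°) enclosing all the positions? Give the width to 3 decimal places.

81.992°

Sort the longitudes: -156.198°, -135.070°, -133.387°, -124.620°, +153.388°, +165.292°, +165.590°.
Eastward gaps between consecutive values (wrapping around): 21.128°, 1.683°, 8.767°, 278.008°, 11.904°, 0.298°, 38.212°.
Largest gap = 278.008° ⇒ minimal covering band is its complement: 360° − 278.008° = 81.992°.
Band runs from +153.388° eastward to -124.620°, crossing the antimeridian.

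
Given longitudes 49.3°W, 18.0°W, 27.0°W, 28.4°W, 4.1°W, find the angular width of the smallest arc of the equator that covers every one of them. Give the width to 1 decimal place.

45.2°

Sort the longitudes: -49.3°, -28.4°, -27.0°, -18.0°, -4.1°.
Eastward gaps between consecutive values (wrapping around): 20.9°, 1.4°, 9.0°, 13.9°, 314.8°.
Largest gap = 314.8° ⇒ minimal covering band is its complement: 360° − 314.8° = 45.2°.
Band runs from -49.3° eastward to -4.1°.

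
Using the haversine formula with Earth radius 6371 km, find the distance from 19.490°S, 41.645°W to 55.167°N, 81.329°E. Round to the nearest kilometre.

13848 km

Δλ = 81.329 − -41.645 = 122.974°.
Δφ = 55.167 − -19.490 = 74.657°.
a = sin²(Δφ/2) + cos φ₁ · cos φ₂ · sin²(Δλ/2) = 0.783460.
c = 2·atan2(√a, √(1−a)) = 2.17356 rad → d = 6371·c ≈ 13847.74 km.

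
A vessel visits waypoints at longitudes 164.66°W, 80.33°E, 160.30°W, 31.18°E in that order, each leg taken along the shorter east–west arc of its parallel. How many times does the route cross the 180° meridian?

3

Leg 1: -164.66° → +80.33°, shortest Δλ = -115.01° (west) — crosses 180°.
Leg 2: +80.33° → -160.30°, shortest Δλ = 119.37° (east) — crosses 180°.
Leg 3: -160.30° → +31.18°, shortest Δλ = -168.52° (west) — crosses 180°.
Total crossings: 3.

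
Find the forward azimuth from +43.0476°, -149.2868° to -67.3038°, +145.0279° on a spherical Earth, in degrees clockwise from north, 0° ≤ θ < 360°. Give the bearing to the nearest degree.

Δλ = 145.0279 − -149.2868 = 294.3147°; wrapped into (−180°, 180°]: -65.6853°.
θ = atan2( sin Δλ · cos φ₂ , cos φ₁ · sin φ₂ − sin φ₁ · cos φ₂ · cos Δλ )
  = atan2(-0.35162, -0.78264) = -155.807° → normalised to [0°, 360°): 204.193°.

204°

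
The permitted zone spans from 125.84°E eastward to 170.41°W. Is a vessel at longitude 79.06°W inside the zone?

Band width going east from +125.84° to -170.41°: ((-170.41 − 125.84) mod 360) = 63.75°.
Offset of -79.06° east of the west edge: ((-79.06 − 125.84) mod 360) = 155.10°.
155.10° > 63.75° ⇒ outside.

No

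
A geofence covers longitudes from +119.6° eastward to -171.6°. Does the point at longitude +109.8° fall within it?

Band width going east from +119.6° to -171.6°: ((-171.6 − 119.6) mod 360) = 68.8°.
Offset of +109.8° east of the west edge: ((109.8 − 119.6) mod 360) = 350.2°.
350.2° > 68.8° ⇒ outside.

No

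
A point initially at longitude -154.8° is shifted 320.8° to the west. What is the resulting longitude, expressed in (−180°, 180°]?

-115.6°

Start at -154.8°; shift −320.8° → -475.6°.
-475.6° lies outside (−180°, 180°]; add 360° → -115.6°.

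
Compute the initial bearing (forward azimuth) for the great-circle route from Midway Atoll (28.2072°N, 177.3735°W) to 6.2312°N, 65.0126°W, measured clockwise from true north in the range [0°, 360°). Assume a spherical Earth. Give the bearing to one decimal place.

Δλ = -65.0126 − -177.3735 = 112.3609°.
θ = atan2( sin Δλ · cos φ₂ , cos φ₁ · sin φ₂ − sin φ₁ · cos φ₂ · cos Δλ )
  = atan2(0.91934, 0.27441) = 73.381° → normalised to [0°, 360°): 73.381°.

73.4°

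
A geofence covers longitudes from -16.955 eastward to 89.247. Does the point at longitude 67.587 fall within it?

Yes

Band width going east from -16.955° to +89.247°: ((89.247 − -16.955) mod 360) = 106.202°.
Offset of +67.587° east of the west edge: ((67.587 − -16.955) mod 360) = 84.542°.
84.542° ≤ 106.202° ⇒ inside.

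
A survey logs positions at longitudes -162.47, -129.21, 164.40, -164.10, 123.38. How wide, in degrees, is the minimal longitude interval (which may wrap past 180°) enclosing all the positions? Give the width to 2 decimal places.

107.41°

Sort the longitudes: -164.10°, -162.47°, -129.21°, +123.38°, +164.40°.
Eastward gaps between consecutive values (wrapping around): 1.63°, 33.26°, 252.59°, 41.02°, 31.50°.
Largest gap = 252.59° ⇒ minimal covering band is its complement: 360° − 252.59° = 107.41°.
Band runs from +123.38° eastward to -129.21°, crossing the antimeridian.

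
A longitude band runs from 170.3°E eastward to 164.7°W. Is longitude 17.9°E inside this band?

No

Band width going east from +170.3° to -164.7°: ((-164.7 − 170.3) mod 360) = 25.0°.
Offset of +17.9° east of the west edge: ((17.9 − 170.3) mod 360) = 207.6°.
207.6° > 25.0° ⇒ outside.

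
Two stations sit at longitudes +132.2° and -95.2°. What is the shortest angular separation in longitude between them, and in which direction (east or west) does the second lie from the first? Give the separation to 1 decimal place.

132.6° east

Raw difference: -95.2 − 132.2 = -227.4°.
Normalise into (−180°, 180°]: -227.4° + 360° = 132.6°.
Positive ⇒ the second point lies to the east; separation 132.6°.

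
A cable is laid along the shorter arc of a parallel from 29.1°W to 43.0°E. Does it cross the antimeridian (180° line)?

No

Signed shortest Δλ = ((43.0 − -29.1 + 180) mod 360) − 180 = 72.1°.
Going east by 72.1° from -29.1° reaches +43.0° without touching 180°.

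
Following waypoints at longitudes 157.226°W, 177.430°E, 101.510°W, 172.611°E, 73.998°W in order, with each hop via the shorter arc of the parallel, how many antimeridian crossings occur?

4

Leg 1: -157.226° → +177.430°, shortest Δλ = -25.344° (west) — crosses 180°.
Leg 2: +177.430° → -101.510°, shortest Δλ = 81.06° (east) — crosses 180°.
Leg 3: -101.510° → +172.611°, shortest Δλ = -85.879° (west) — crosses 180°.
Leg 4: +172.611° → -73.998°, shortest Δλ = 113.391° (east) — crosses 180°.
Total crossings: 4.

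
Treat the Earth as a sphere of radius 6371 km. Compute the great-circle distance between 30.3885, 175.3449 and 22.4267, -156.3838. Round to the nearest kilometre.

Δλ = -156.3838 − 175.3449 = -331.7287°; wrapped into (−180°, 180°]: 28.2713°.
Δφ = 22.4267 − 30.3885 = -7.9618°.
a = sin²(Δφ/2) + cos φ₁ · cos φ₂ · sin²(Δλ/2) = 0.052377.
c = 2·atan2(√a, √(1−a)) = 0.46181 rad → d = 6371·c ≈ 2942.22 km.

2942 km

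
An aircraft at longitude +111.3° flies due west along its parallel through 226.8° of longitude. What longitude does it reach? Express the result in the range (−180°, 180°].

-115.5°

Start at +111.3°; shift −226.8° → -115.5°.
-115.5° already lies in (−180°, 180°].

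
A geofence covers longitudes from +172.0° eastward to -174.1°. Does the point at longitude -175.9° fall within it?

Yes

Band width going east from +172.0° to -174.1°: ((-174.1 − 172.0) mod 360) = 13.9°.
Offset of -175.9° east of the west edge: ((-175.9 − 172.0) mod 360) = 12.1°.
12.1° ≤ 13.9° ⇒ inside.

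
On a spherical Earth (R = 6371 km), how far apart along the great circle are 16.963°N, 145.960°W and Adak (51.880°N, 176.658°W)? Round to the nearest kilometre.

Δλ = -176.658 − -145.960 = -30.698°.
Δφ = 51.880 − 16.963 = 34.917°.
a = sin²(Δφ/2) + cos φ₁ · cos φ₂ · sin²(Δλ/2) = 0.131379.
c = 2·atan2(√a, √(1−a)) = 0.74182 rad → d = 6371·c ≈ 4726.12 km.

4726 km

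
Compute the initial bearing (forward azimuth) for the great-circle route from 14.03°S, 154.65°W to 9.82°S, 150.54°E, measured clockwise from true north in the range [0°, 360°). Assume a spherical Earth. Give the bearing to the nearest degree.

268°

Δλ = 150.54 − -154.65 = 305.19°; wrapped into (−180°, 180°]: -54.81°.
θ = atan2( sin Δλ · cos φ₂ , cos φ₁ · sin φ₂ − sin φ₁ · cos φ₂ · cos Δλ )
  = atan2(-0.80527, -0.02780) = -91.977° → normalised to [0°, 360°): 268.023°.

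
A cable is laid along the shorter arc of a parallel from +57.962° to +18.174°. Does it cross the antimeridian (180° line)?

Signed shortest Δλ = ((18.174 − 57.962 + 180) mod 360) − 180 = -39.788°.
Going west by 39.788° from +57.962° reaches +18.174° without touching 180°.

No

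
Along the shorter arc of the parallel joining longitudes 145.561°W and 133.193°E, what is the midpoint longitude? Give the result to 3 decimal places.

Signed shortest Δλ from -145.561° to +133.193° is -81.246°.
Midpoint longitude = -145.561° + (-81.246°)/2 = -145.561° − 40.623° = -186.184°.
Normalise into (−180°, 180°]: +173.816°.
(The naïve average (-145.561 + +133.193)/2 = -6.184° is on the wrong side of the globe.)

173.816°E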